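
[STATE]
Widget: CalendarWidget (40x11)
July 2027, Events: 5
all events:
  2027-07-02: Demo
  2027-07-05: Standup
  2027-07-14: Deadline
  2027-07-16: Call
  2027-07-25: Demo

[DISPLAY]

               July 2027                
Mo Tu We Th Fr Sa Su                    
          1  2*  3  4                   
 5*  6  7  8  9 10 11                   
12 13 14* 15 16* 17 18                  
19 20 21 22 23 24 25*                   
26 27 28 29 30 31                       
                                        
                                        
                                        
                                        


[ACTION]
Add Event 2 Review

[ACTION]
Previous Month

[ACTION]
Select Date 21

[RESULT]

               June 2027                
Mo Tu We Th Fr Sa Su                    
    1  2  3  4  5  6                    
 7  8  9 10 11 12 13                    
14 15 16 17 18 19 20                    
[21] 22 23 24 25 26 27                  
28 29 30                                
                                        
                                        
                                        
                                        


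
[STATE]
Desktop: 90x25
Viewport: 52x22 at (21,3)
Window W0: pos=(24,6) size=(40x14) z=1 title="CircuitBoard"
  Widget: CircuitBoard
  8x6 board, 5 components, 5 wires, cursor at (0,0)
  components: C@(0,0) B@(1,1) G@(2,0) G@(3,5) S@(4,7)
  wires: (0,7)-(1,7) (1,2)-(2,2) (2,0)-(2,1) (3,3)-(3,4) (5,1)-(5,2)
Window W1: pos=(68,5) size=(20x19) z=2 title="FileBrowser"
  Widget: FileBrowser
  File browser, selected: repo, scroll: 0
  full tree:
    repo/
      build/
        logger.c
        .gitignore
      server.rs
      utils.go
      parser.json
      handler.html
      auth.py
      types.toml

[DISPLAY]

                                                    
                                                    
                                               ┏━━━━
   ┏━━━━━━━━━━━━━━━━━━━━━━━━━━━━━━━━━━━━━━┓    ┃ Fil
   ┃ CircuitBoard                         ┃    ┠────
   ┠──────────────────────────────────────┨    ┃> [-
   ┃   0 1 2 3 4 5 6 7                    ┃    ┃    
   ┃0  [C]                          ·     ┃    ┃    
   ┃                                │     ┃    ┃    
   ┃1       B   ·                   ·     ┃    ┃    
   ┃            │                         ┃    ┃    
   ┃2   G ─ ·   ·                         ┃    ┃    
   ┃                                      ┃    ┃    
   ┃3               · ─ ·   G             ┃    ┃    
   ┃                                      ┃    ┃    
   ┃4                               S     ┃    ┃    
   ┗━━━━━━━━━━━━━━━━━━━━━━━━━━━━━━━━━━━━━━┛    ┃    
                                               ┃    
                                               ┃    
                                               ┃    
                                               ┗━━━━
                                                    


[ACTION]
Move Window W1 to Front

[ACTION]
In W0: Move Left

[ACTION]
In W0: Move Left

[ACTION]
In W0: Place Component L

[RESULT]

                                                    
                                                    
                                               ┏━━━━
   ┏━━━━━━━━━━━━━━━━━━━━━━━━━━━━━━━━━━━━━━┓    ┃ Fil
   ┃ CircuitBoard                         ┃    ┠────
   ┠──────────────────────────────────────┨    ┃> [-
   ┃   0 1 2 3 4 5 6 7                    ┃    ┃    
   ┃0  [L]                          ·     ┃    ┃    
   ┃                                │     ┃    ┃    
   ┃1       B   ·                   ·     ┃    ┃    
   ┃            │                         ┃    ┃    
   ┃2   G ─ ·   ·                         ┃    ┃    
   ┃                                      ┃    ┃    
   ┃3               · ─ ·   G             ┃    ┃    
   ┃                                      ┃    ┃    
   ┃4                               S     ┃    ┃    
   ┗━━━━━━━━━━━━━━━━━━━━━━━━━━━━━━━━━━━━━━┛    ┃    
                                               ┃    
                                               ┃    
                                               ┃    
                                               ┗━━━━
                                                    


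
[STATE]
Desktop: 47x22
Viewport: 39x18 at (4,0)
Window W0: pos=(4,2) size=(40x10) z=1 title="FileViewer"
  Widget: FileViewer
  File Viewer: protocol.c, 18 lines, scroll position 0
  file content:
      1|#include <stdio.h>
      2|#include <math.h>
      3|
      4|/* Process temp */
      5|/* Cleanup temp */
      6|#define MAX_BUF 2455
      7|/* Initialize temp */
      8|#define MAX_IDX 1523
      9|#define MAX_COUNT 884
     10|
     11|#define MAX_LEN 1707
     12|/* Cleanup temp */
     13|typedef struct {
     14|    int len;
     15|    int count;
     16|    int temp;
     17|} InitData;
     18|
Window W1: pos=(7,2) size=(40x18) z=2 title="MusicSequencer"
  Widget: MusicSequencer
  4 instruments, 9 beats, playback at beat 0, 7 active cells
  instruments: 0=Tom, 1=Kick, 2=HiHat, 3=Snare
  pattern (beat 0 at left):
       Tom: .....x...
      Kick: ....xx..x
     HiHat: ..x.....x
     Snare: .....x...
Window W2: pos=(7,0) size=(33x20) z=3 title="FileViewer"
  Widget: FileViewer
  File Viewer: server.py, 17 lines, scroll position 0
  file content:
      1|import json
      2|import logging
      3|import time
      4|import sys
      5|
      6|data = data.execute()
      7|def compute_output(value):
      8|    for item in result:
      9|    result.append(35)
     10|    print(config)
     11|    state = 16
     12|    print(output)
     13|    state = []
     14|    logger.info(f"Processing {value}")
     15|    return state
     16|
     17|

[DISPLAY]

   ┏━━━━━━━━━━━━━━━━━━━━━━━━━━━━━━━┓   
   ┃ FileViewer                    ┃   
┏━━┠───────────────────────────────┨━━━
┃ F┃import json                   ▲┃   
┠──┃import logging                █┃───
┃#i┃import time                   ░┃   
┃#i┃import sys                    ░┃   
┃  ┃                              ░┃   
┃/*┃data = data.execute()         ░┃   
┃/*┃def compute_output(value):    ░┃   
┃#d┃    for item in result:       ░┃   
┗━━┃    result.append(35)         ░┃   
   ┃    print(config)             ░┃   
   ┃    state = 16                ░┃   
   ┃    print(output)             ░┃   
   ┃    state = []                ░┃   
   ┃    logger.info(f"Processing {░┃   
   ┃    return state              ░┃   


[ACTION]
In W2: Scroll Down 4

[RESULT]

   ┏━━━━━━━━━━━━━━━━━━━━━━━━━━━━━━━┓   
   ┃ FileViewer                    ┃   
┏━━┠───────────────────────────────┨━━━
┃ F┃import logging                ▲┃   
┠──┃import time                   ░┃───
┃#i┃import sys                    ░┃   
┃#i┃                              ░┃   
┃  ┃data = data.execute()         ░┃   
┃/*┃def compute_output(value):    ░┃   
┃/*┃    for item in result:       ░┃   
┃#d┃    result.append(35)         ░┃   
┗━━┃    print(config)             ░┃   
   ┃    state = 16                ░┃   
   ┃    print(output)             ░┃   
   ┃    state = []                ░┃   
   ┃    logger.info(f"Processing {░┃   
   ┃    return state              ░┃   
   ┃                              █┃   


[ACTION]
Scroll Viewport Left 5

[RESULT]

       ┏━━━━━━━━━━━━━━━━━━━━━━━━━━━━━━━
       ┃ FileViewer                    
    ┏━━┠───────────────────────────────
    ┃ F┃import logging                ▲
    ┠──┃import time                   ░
    ┃#i┃import sys                    ░
    ┃#i┃                              ░
    ┃  ┃data = data.execute()         ░
    ┃/*┃def compute_output(value):    ░
    ┃/*┃    for item in result:       ░
    ┃#d┃    result.append(35)         ░
    ┗━━┃    print(config)             ░
       ┃    state = 16                ░
       ┃    print(output)             ░
       ┃    state = []                ░
       ┃    logger.info(f"Processing {░
       ┃    return state              ░
       ┃                              █


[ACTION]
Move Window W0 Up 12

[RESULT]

    ┏━━┏━━━━━━━━━━━━━━━━━━━━━━━━━━━━━━━
    ┃ F┃ FileViewer                    
    ┠──┠───────────────────────────────
    ┃#i┃import logging                ▲
    ┃#i┃import time                   ░
    ┃  ┃import sys                    ░
    ┃/*┃                              ░
    ┃/*┃data = data.execute()         ░
    ┃#d┃def compute_output(value):    ░
    ┗━━┃    for item in result:       ░
       ┃    result.append(35)         ░
       ┃    print(config)             ░
       ┃    state = 16                ░
       ┃    print(output)             ░
       ┃    state = []                ░
       ┃    logger.info(f"Processing {░
       ┃    return state              ░
       ┃                              █


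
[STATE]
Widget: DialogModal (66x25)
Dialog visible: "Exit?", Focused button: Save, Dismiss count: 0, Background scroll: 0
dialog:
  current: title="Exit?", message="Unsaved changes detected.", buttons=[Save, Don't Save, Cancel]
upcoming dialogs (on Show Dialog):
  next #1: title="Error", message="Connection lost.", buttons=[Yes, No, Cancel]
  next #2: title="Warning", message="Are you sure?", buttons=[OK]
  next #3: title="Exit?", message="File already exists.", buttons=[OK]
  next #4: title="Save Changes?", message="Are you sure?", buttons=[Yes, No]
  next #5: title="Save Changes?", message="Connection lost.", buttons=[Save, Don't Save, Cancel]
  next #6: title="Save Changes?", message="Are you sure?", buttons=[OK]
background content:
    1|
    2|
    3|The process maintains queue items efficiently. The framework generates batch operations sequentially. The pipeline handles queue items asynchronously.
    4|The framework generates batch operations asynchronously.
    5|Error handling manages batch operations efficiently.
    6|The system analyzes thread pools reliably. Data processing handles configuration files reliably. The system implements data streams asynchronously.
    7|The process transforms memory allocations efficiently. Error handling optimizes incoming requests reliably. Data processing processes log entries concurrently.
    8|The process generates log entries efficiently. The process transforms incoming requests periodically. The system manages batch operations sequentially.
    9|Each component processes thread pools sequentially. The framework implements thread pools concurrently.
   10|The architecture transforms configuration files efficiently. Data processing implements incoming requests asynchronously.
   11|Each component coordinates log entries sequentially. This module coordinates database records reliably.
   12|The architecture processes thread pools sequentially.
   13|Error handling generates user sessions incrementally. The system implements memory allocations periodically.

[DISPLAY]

                                                                  
                                                                  
The process maintains queue items efficiently. The framework gener
The framework generates batch operations asynchronously.          
Error handling manages batch operations efficiently.              
The system analyzes thread pools reliably. Data processing handles
The process transforms memory allocations efficiently. Error handl
The process generates log entries efficiently. The process transfo
Each component processes thread pools sequentially. The framework 
The architecture transforms configuration files efficiently. Data 
Each component co┌──────────────────────────────┐ly. This module c
The architecture │            Exit?             │lly.             
Error handling ge│  Unsaved changes detected.   │lly. The system i
                 │ [Save]  Don't Save   Cancel  │                 
                 └──────────────────────────────┘                 
                                                                  
                                                                  
                                                                  
                                                                  
                                                                  
                                                                  
                                                                  
                                                                  
                                                                  
                                                                  


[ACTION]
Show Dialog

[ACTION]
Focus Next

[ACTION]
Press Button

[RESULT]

                                                                  
                                                                  
The process maintains queue items efficiently. The framework gener
The framework generates batch operations asynchronously.          
Error handling manages batch operations efficiently.              
The system analyzes thread pools reliably. Data processing handles
The process transforms memory allocations efficiently. Error handl
The process generates log entries efficiently. The process transfo
Each component processes thread pools sequentially. The framework 
The architecture transforms configuration files efficiently. Data 
Each component coordinates log entries sequentially. This module c
The architecture processes thread pools sequentially.             
Error handling generates user sessions incrementally. The system i
                                                                  
                                                                  
                                                                  
                                                                  
                                                                  
                                                                  
                                                                  
                                                                  
                                                                  
                                                                  
                                                                  
                                                                  


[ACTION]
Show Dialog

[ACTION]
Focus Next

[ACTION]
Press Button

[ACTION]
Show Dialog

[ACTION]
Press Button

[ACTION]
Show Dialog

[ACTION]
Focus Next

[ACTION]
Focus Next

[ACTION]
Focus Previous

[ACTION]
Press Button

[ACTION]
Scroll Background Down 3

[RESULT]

The framework generates batch operations asynchronously.          
Error handling manages batch operations efficiently.              
The system analyzes thread pools reliably. Data processing handles
The process transforms memory allocations efficiently. Error handl
The process generates log entries efficiently. The process transfo
Each component processes thread pools sequentially. The framework 
The architecture transforms configuration files efficiently. Data 
Each component coordinates log entries sequentially. This module c
The architecture processes thread pools sequentially.             
Error handling generates user sessions incrementally. The system i
                                                                  
                                                                  
                                                                  
                                                                  
                                                                  
                                                                  
                                                                  
                                                                  
                                                                  
                                                                  
                                                                  
                                                                  
                                                                  
                                                                  
                                                                  


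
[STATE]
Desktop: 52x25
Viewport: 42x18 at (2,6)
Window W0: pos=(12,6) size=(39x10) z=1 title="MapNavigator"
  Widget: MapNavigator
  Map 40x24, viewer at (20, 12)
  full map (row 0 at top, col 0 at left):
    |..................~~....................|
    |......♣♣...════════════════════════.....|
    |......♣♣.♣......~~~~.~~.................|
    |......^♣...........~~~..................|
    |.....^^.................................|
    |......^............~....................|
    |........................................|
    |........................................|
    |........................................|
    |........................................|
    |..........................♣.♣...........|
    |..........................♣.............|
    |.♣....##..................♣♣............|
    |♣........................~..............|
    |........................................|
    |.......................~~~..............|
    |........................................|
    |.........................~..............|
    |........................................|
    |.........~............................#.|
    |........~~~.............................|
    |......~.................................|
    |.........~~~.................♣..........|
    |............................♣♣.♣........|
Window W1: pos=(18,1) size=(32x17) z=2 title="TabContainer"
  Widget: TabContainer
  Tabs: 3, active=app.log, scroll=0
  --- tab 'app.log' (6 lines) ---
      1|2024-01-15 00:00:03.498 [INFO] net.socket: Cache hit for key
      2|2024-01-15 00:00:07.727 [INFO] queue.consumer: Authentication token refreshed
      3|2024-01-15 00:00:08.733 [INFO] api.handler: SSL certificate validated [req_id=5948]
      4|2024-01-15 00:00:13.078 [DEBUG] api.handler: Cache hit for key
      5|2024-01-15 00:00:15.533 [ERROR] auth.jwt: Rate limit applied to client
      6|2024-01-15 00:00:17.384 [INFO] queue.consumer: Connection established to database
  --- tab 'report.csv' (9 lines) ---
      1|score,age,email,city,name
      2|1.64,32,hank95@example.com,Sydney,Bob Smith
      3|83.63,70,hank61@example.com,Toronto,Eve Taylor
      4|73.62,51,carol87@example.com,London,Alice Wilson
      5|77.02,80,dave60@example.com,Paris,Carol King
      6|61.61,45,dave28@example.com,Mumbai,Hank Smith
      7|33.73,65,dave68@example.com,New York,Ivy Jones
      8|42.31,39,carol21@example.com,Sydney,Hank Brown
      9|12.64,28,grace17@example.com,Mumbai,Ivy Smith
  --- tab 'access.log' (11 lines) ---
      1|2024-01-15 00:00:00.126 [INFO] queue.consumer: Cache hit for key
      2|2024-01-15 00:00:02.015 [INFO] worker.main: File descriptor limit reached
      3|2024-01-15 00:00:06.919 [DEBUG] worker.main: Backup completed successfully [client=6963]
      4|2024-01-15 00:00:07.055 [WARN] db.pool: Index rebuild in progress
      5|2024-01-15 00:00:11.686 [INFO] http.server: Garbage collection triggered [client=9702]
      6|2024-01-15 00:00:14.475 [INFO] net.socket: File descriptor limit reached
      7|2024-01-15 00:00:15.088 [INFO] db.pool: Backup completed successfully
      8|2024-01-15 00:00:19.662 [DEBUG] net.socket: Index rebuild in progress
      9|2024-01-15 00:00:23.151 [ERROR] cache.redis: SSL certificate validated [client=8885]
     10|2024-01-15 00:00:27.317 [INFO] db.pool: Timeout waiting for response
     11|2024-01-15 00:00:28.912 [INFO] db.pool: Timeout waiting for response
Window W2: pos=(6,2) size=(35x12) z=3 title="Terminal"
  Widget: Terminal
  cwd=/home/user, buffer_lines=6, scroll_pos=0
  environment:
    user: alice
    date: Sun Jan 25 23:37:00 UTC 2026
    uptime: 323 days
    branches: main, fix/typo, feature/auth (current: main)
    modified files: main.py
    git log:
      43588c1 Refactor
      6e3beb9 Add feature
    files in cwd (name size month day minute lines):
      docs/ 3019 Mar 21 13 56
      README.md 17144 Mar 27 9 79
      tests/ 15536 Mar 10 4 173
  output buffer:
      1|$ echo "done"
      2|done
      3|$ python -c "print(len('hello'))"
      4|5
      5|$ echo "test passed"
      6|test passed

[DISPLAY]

    ┃done                             ┃8 [
    ┃$ python -c "print(len('hello'))"┃7 [
    ┃5                                ┃3 [
    ┃$ echo "test passed"             ┃8 [
    ┃test passed                      ┃3 [
    ┃$ █                              ┃4 [
    ┃                                 ┃   
    ┗━━━━━━━━━━━━━━━━━━━━━━━━━━━━━━━━━┛   
          ┃.....┃                         
          ┗━━━━━┃                         
                ┃                         
                ┗━━━━━━━━━━━━━━━━━━━━━━━━━
                                          
                                          
                                          
                                          
                                          
                                          


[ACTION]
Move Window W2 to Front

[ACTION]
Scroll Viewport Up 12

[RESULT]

                                          
                ┏━━━━━━━━━━━━━━━━━━━━━━━━━
    ┏━━━━━━━━━━━━━━━━━━━━━━━━━━━━━━━━━┓   
    ┃ Terminal                        ┃───
    ┠─────────────────────────────────┨│ a
    ┃$ echo "done"                    ┃───
    ┃done                             ┃8 [
    ┃$ python -c "print(len('hello'))"┃7 [
    ┃5                                ┃3 [
    ┃$ echo "test passed"             ┃8 [
    ┃test passed                      ┃3 [
    ┃$ █                              ┃4 [
    ┃                                 ┃   
    ┗━━━━━━━━━━━━━━━━━━━━━━━━━━━━━━━━━┛   
          ┃.....┃                         
          ┗━━━━━┃                         
                ┃                         
                ┗━━━━━━━━━━━━━━━━━━━━━━━━━


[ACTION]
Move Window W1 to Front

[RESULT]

                                          
                ┏━━━━━━━━━━━━━━━━━━━━━━━━━
    ┏━━━━━━━━━━━┃ TabContainer            
    ┃ Terminal  ┠─────────────────────────
    ┠───────────┃[app.log]│ report.csv │ a
    ┃$ echo "don┃─────────────────────────
    ┃done       ┃2024-01-15 00:00:03.498 [
    ┃$ python -c┃2024-01-15 00:00:07.727 [
    ┃5          ┃2024-01-15 00:00:08.733 [
    ┃$ echo "tes┃2024-01-15 00:00:13.078 [
    ┃test passed┃2024-01-15 00:00:15.533 [
    ┃$ █        ┃2024-01-15 00:00:17.384 [
    ┃           ┃                         
    ┗━━━━━━━━━━━┃                         
          ┃.....┃                         
          ┗━━━━━┃                         
                ┃                         
                ┗━━━━━━━━━━━━━━━━━━━━━━━━━


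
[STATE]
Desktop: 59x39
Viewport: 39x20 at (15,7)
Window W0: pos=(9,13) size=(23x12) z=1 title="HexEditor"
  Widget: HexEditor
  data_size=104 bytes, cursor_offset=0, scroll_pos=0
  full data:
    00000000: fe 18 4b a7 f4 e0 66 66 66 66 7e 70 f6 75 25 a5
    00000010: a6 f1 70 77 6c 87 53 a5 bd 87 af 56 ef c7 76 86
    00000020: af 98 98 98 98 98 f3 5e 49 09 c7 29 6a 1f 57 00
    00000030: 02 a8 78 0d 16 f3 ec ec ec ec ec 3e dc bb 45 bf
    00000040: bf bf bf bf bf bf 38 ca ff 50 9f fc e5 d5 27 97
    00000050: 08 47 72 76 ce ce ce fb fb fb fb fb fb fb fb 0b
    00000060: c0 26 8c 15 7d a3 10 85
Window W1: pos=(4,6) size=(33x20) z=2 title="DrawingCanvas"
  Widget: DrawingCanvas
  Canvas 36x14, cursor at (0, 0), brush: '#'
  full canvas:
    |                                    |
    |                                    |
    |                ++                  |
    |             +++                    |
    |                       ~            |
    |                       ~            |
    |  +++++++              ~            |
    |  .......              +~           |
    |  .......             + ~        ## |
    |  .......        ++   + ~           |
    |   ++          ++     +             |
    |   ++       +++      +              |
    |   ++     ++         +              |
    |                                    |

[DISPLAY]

nvas                 ┃                 
─────────────────────┨                 
                     ┃                 
                     ┃                 
      ++             ┃                 
   +++               ┃                 
             ~       ┃                 
             ~       ┃                 
             ~       ┃                 
             +~      ┃                 
            + ~      ┃                 
       ++   + ~      ┃                 
     ++     +        ┃                 
  +++      +         ┃                 
++         +         ┃                 
                     ┃                 
                     ┃                 
                     ┃                 
━━━━━━━━━━━━━━━━━━━━━┛                 
                                       


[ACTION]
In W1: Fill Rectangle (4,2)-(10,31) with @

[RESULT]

nvas                 ┃                 
─────────────────────┨                 
                     ┃                 
                     ┃                 
      ++             ┃                 
   +++               ┃                 
@@@@@@@@@@@@@@@@@@@@@┃                 
@@@@@@@@@@@@@@@@@@@@@┃                 
@@@@@@@@@@@@@@@@@@@@@┃                 
@@@@@@@@@@@@@@@@@@@@@┃                 
@@@@@@@@@@@@@@@@@@@@@┃                 
@@@@@@@@@@@@@@@@@@@@@┃                 
@@@@@@@@@@@@@@@@@@@@@┃                 
  +++      +         ┃                 
++         +         ┃                 
                     ┃                 
                     ┃                 
                     ┃                 
━━━━━━━━━━━━━━━━━━━━━┛                 
                                       


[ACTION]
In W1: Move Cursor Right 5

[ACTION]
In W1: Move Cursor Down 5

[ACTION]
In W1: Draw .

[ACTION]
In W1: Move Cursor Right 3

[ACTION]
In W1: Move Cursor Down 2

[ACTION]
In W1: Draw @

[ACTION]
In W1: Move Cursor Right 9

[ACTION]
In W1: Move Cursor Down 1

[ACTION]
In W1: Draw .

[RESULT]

nvas                 ┃                 
─────────────────────┨                 
                     ┃                 
                     ┃                 
      ++             ┃                 
   +++               ┃                 
@@@@@@@@@@@@@@@@@@@@@┃                 
@@@@@@@@@@@@@@@@@@@@@┃                 
@@@@@@@@@@@@@@@@@@@@@┃                 
@@@@@@@@@@@@@@@@@@@@@┃                 
@@@@@@@.@@@@@@@@@@@@@┃                 
@@@@@@@@@@@@@@@@@@@@@┃                 
@@@@@@@@@@@@@@@@@@@@@┃                 
  +++      +         ┃                 
++         +         ┃                 
                     ┃                 
                     ┃                 
                     ┃                 
━━━━━━━━━━━━━━━━━━━━━┛                 
                                       


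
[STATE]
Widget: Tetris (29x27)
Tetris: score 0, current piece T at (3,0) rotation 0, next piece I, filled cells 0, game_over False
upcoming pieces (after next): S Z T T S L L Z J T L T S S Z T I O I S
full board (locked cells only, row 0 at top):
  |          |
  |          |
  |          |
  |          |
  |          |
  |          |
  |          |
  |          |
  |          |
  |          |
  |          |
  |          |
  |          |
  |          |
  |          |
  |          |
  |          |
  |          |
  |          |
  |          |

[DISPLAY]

    ▒     │Next:             
   ▒▒▒    │████              
          │                  
          │                  
          │                  
          │                  
          │Score:            
          │0                 
          │                  
          │                  
          │                  
          │                  
          │                  
          │                  
          │                  
          │                  
          │                  
          │                  
          │                  
          │                  
          │                  
          │                  
          │                  
          │                  
          │                  
          │                  
          │                  


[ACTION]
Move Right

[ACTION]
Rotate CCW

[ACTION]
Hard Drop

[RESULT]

   ████   │Next:             
          │ ░░               
          │░░                
          │                  
          │                  
          │                  
          │Score:            
          │0                 
          │                  
          │                  
          │                  
          │                  
          │                  
          │                  
          │                  
          │                  
          │                  
     ▒    │                  
    ▒▒    │                  
     ▒    │                  
          │                  
          │                  
          │                  
          │                  
          │                  
          │                  
          │                  


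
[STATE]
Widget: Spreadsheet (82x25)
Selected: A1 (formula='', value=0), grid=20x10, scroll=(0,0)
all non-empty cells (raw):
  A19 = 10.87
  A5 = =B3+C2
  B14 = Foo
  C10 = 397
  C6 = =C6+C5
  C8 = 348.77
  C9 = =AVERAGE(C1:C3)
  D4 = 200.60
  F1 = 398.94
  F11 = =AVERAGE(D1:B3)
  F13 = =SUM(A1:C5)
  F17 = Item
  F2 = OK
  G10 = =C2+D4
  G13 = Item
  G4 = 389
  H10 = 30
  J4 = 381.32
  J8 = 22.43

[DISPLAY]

A1:                                                                               
       A       B       C       D       E       F       G       H       I       J  
----------------------------------------------------------------------------------
  1      [0]       0       0       0       0  398.94       0       0       0      
  2        0       0       0       0       0OK             0       0       0      
  3        0       0       0       0       0       0       0       0       0      
  4        0       0       0  200.60       0       0     389       0       0  381.
  5        0       0       0       0       0       0       0       0       0      
  6        0       0#CIRC!         0       0       0       0       0       0      
  7        0       0       0       0       0       0       0       0       0      
  8        0       0  348.77       0       0       0       0       0       0   22.
  9        0       0       0       0       0       0       0       0       0      
 10        0       0     397       0       0       0  200.60      30       0      
 11        0       0       0       0       0       0       0       0       0      
 12        0       0       0       0       0       0       0       0       0      
 13        0       0       0       0       0       0Item           0       0      
 14        0Foo            0       0       0       0       0       0       0      
 15        0       0       0       0       0       0       0       0       0      
 16        0       0       0       0       0       0       0       0       0      
 17        0       0       0       0       0Item           0       0       0      
 18        0       0       0       0       0       0       0       0       0      
 19    10.87       0       0       0       0       0       0       0       0      
 20        0       0       0       0       0       0       0       0       0      
                                                                                  
                                                                                  


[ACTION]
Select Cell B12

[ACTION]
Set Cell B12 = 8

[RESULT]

B12: 8                                                                            
       A       B       C       D       E       F       G       H       I       J  
----------------------------------------------------------------------------------
  1        0       0       0       0       0  398.94       0       0       0      
  2        0       0       0       0       0OK             0       0       0      
  3        0       0       0       0       0       0       0       0       0      
  4        0       0       0  200.60       0       0     389       0       0  381.
  5        0       0       0       0       0       0       0       0       0      
  6        0       0#CIRC!         0       0       0       0       0       0      
  7        0       0       0       0       0       0       0       0       0      
  8        0       0  348.77       0       0       0       0       0       0   22.
  9        0       0       0       0       0       0       0       0       0      
 10        0       0     397       0       0       0  200.60      30       0      
 11        0       0       0       0       0       0       0       0       0      
 12        0     [8]       0       0       0       0       0       0       0      
 13        0       0       0       0       0       0Item           0       0      
 14        0Foo            0       0       0       0       0       0       0      
 15        0       0       0       0       0       0       0       0       0      
 16        0       0       0       0       0       0       0       0       0      
 17        0       0       0       0       0Item           0       0       0      
 18        0       0       0       0       0       0       0       0       0      
 19    10.87       0       0       0       0       0       0       0       0      
 20        0       0       0       0       0       0       0       0       0      
                                                                                  
                                                                                  


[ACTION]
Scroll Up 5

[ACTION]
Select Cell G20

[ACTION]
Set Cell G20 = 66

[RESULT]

G20: 66                                                                           
       A       B       C       D       E       F       G       H       I       J  
----------------------------------------------------------------------------------
  1        0       0       0       0       0  398.94       0       0       0      
  2        0       0       0       0       0OK             0       0       0      
  3        0       0       0       0       0       0       0       0       0      
  4        0       0       0  200.60       0       0     389       0       0  381.
  5        0       0       0       0       0       0       0       0       0      
  6        0       0#CIRC!         0       0       0       0       0       0      
  7        0       0       0       0       0       0       0       0       0      
  8        0       0  348.77       0       0       0       0       0       0   22.
  9        0       0       0       0       0       0       0       0       0      
 10        0       0     397       0       0       0  200.60      30       0      
 11        0       0       0       0       0       0       0       0       0      
 12        0       8       0       0       0       0       0       0       0      
 13        0       0       0       0       0       0Item           0       0      
 14        0Foo            0       0       0       0       0       0       0      
 15        0       0       0       0       0       0       0       0       0      
 16        0       0       0       0       0       0       0       0       0      
 17        0       0       0       0       0Item           0       0       0      
 18        0       0       0       0       0       0       0       0       0      
 19    10.87       0       0       0       0       0       0       0       0      
 20        0       0       0       0       0       0    [66]       0       0      
                                                                                  
                                                                                  


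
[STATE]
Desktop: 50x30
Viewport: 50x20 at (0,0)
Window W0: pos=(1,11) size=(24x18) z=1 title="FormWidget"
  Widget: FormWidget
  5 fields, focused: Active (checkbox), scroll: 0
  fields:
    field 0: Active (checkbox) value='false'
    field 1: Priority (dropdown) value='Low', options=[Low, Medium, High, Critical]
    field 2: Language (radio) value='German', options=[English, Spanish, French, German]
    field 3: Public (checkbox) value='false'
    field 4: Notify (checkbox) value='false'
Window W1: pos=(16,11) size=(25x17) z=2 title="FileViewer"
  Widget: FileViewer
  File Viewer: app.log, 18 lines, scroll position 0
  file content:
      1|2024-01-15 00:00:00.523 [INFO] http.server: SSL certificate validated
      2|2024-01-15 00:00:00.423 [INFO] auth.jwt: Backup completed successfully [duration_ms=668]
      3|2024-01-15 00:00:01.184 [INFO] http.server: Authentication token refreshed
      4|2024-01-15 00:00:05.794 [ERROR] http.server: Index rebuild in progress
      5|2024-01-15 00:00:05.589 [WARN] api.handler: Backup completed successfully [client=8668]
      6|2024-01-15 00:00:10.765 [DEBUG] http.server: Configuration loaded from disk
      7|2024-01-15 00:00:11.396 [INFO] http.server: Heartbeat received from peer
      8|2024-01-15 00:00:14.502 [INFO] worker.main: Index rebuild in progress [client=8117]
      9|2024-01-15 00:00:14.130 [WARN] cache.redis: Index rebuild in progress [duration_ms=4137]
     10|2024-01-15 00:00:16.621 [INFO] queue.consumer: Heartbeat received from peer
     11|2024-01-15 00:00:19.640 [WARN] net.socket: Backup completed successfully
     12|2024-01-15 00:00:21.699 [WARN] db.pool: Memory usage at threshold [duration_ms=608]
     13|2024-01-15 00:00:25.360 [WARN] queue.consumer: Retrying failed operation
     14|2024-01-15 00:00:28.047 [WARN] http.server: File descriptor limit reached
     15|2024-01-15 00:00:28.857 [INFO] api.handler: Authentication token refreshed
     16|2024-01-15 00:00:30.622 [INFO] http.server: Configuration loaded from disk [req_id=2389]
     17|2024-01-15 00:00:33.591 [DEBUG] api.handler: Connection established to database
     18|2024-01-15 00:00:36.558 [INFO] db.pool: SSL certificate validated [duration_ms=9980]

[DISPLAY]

                                                  
                                                  
                                                  
                                                  
                                                  
                                                  
                                                  
                                                  
                                                  
                                                  
                                                  
 ┏━━━━━━━━━━━━━━┏━━━━━━━━━━━━━━━━━━━━━━━┓         
 ┃ FormWidget   ┃ FileViewer            ┃         
 ┠──────────────┠───────────────────────┨         
 ┃> Active:     ┃2024-01-15 00:00:00.52▲┃         
 ┃  Priority:   ┃2024-01-15 00:00:00.42█┃         
 ┃  Language:   ┃2024-01-15 00:00:01.18░┃         
 ┃  Public:     ┃2024-01-15 00:00:05.79░┃         
 ┃  Notify:     ┃2024-01-15 00:00:05.58░┃         
 ┃              ┃2024-01-15 00:00:10.76░┃         


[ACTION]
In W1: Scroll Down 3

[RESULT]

                                                  
                                                  
                                                  
                                                  
                                                  
                                                  
                                                  
                                                  
                                                  
                                                  
                                                  
 ┏━━━━━━━━━━━━━━┏━━━━━━━━━━━━━━━━━━━━━━━┓         
 ┃ FormWidget   ┃ FileViewer            ┃         
 ┠──────────────┠───────────────────────┨         
 ┃> Active:     ┃2024-01-15 00:00:05.79▲┃         
 ┃  Priority:   ┃2024-01-15 00:00:05.58░┃         
 ┃  Language:   ┃2024-01-15 00:00:10.76░┃         
 ┃  Public:     ┃2024-01-15 00:00:11.39░┃         
 ┃  Notify:     ┃2024-01-15 00:00:14.50░┃         
 ┃              ┃2024-01-15 00:00:14.13░┃         


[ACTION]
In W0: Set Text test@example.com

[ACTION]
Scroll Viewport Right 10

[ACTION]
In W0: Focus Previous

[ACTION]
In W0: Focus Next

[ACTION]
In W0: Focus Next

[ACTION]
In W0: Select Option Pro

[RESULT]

                                                  
                                                  
                                                  
                                                  
                                                  
                                                  
                                                  
                                                  
                                                  
                                                  
                                                  
 ┏━━━━━━━━━━━━━━┏━━━━━━━━━━━━━━━━━━━━━━━┓         
 ┃ FormWidget   ┃ FileViewer            ┃         
 ┠──────────────┠───────────────────────┨         
 ┃  Active:     ┃2024-01-15 00:00:05.79▲┃         
 ┃> Priority:   ┃2024-01-15 00:00:05.58░┃         
 ┃  Language:   ┃2024-01-15 00:00:10.76░┃         
 ┃  Public:     ┃2024-01-15 00:00:11.39░┃         
 ┃  Notify:     ┃2024-01-15 00:00:14.50░┃         
 ┃              ┃2024-01-15 00:00:14.13░┃         
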